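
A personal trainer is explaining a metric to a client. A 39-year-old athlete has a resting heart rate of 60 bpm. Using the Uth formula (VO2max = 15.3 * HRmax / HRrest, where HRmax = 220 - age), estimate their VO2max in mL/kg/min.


HRmax = 220 - 39 = 181 bpm
Ratio = HRmax / HRrest = 181 / 60 = 3.0167
VO2max = 15.3 * 3.0167 = 46.16 mL/kg/min

46.16 mL/kg/min


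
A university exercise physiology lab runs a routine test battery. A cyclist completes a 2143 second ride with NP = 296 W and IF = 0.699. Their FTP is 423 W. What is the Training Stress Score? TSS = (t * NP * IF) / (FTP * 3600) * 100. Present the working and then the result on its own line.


t * NP * IF = 2143 * 296 * 0.699 = 443395.272
FTP * 3600 = 1522800
TSS = (443395.272 / 1522800) * 100 = 29.12

29.12 TSS


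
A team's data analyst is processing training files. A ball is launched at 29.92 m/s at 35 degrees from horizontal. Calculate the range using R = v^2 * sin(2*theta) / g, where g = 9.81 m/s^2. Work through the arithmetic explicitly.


sin(2 * 35) = sin(70) = 0.939693
v^2 = 29.92^2 = 895.2064
R = 895.2064 * 0.939693 / 9.81
= 85.751 m

85.751 m


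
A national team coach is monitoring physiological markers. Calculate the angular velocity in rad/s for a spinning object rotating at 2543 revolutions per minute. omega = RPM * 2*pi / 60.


omega = RPM * 2*pi / 60
= 2543 * 6.28318531 / 60
= 266.302 rad/s

266.302 rad/s


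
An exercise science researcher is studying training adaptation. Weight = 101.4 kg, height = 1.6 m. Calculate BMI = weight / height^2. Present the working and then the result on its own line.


height^2 = 1.6^2 = 2.56
BMI = 101.4 / 2.56 = 39.61 kg/m^2

39.61 kg/m^2


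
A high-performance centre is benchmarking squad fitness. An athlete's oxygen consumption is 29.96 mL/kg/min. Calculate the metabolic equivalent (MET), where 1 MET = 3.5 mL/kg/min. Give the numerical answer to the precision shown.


MET = VO2 / 3.5
= 29.96 / 3.5
= 8.56 METs

8.56 METs


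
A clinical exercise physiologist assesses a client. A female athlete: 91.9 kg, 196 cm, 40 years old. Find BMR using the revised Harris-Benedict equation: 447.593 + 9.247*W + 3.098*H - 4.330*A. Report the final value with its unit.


Intercept = 447.593
Weight contribution = 9.247 * 91.9 = 849.7993
Height contribution = 3.098 * 196 = 607.208
Age contribution = 4.33 * 40 = 173.2
BMR = 447.593 + 849.7993 + 607.208 - 173.2
= 1731.4 kcal/day

1731.4 kcal/day


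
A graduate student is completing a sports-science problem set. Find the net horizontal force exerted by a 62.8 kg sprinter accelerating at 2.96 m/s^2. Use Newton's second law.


Newton's second law: F = m * a
F = 62.8 * 2.96 = 185.89 N

185.89 N


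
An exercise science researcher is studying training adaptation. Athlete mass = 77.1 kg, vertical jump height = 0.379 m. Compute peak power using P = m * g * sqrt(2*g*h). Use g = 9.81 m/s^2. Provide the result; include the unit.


sqrt(2 * 9.81 * 0.379) = sqrt(7.43598) = 2.726899 m/s
P = 77.1 * 9.81 * 2.726899
= 2062.49 W

2062.49 W


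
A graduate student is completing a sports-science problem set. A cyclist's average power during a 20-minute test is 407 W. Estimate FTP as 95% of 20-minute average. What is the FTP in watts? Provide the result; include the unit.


FTP = 20-min power * 0.95
= 407 * 0.95
= 386.65 W

386.65 W


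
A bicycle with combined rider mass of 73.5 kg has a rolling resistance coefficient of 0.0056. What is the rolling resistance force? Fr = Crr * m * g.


Fr = 0.0056 * 73.5 * 9.81
= 0.4116 * 9.81
= 4.038 N

4.038 N


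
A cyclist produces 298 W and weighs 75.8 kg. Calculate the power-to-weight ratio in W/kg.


P/W = power / mass
= 298 / 75.8
= 3.931 W/kg

3.931 W/kg


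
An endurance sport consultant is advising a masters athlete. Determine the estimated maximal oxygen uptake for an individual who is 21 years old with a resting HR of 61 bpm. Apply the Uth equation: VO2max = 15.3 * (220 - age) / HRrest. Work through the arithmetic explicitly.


HRmax = 220 - 21 = 199
VO2max = 15.3 * (199 / 61)
= 15.3 * 3.2623
= 49.91 mL/kg/min

49.91 mL/kg/min


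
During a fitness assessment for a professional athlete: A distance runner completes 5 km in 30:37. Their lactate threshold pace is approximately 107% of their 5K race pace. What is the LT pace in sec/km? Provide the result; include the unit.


Convert to seconds: 30 min 37 s = 1837 s
Pace per km = 1837 / 5 = 367.4 s/km
LT pace = 367.4 * 1.07 = 393.12 s/km

393.12 s/km


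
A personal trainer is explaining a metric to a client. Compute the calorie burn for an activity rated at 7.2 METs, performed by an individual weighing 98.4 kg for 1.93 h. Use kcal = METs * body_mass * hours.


Product of METs and mass = 7.2 * 98.4 = 708.48
Total kcal = 708.48 * 1.93 = 1367.37 kcal

1367.37 kcal


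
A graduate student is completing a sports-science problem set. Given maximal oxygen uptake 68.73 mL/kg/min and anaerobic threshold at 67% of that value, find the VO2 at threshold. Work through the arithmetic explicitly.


Percentage as decimal = 0.67
VO2 at AT = 68.73 * 0.67 = 46.05 mL/kg/min

46.05 mL/kg/min


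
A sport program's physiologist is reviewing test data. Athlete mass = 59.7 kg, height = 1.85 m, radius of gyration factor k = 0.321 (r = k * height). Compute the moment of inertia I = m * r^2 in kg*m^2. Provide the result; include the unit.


r = k * height = 0.321 * 1.85 = 0.59385 m
r^2 = 0.59385^2 = 0.352658
I = 59.7 * 0.352658 = 21.054 kg*m^2

21.054 kg*m^2


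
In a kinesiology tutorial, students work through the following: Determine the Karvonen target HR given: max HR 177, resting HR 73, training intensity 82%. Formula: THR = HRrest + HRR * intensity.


HRR = HRmax - HRrest = 177 - 73 = 104
THR = 73 + 104 * 0.82
= 158.28 bpm

158.28 bpm


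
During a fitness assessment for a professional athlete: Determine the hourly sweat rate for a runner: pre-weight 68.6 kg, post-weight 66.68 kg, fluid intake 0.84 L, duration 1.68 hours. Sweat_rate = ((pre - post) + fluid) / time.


Mass lost = 68.6 - 66.68 = 1.92 kg
Add fluid consumed: 1.92 + 0.84 = 2.76 L total sweat
Sweat rate = 2.76 / 1.68 = 1.643 L/h

1.643 L/h


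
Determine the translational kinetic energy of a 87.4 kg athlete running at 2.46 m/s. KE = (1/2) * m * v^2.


KE = 0.5 * m * v^2
= 0.5 * 87.4 * 2.46^2
= 0.5 * 87.4 * 6.0516
= 264.45 J

264.45 J


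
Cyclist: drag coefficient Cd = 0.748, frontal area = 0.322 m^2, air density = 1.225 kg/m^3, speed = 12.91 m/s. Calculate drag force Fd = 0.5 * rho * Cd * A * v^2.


v^2 = 12.91^2 = 166.6681
Fd = 0.5 * 1.225 * 0.748 * 0.322 * 166.6681
= 24.588 N

24.588 N


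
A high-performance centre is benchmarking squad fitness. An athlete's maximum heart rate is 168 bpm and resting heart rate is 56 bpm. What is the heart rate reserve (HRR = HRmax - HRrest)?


HRR = HRmax - HRrest
= 168 - 56
= 112 bpm

112 bpm


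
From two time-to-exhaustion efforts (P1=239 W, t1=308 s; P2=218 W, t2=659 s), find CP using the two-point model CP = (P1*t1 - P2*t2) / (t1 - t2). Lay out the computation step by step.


Work in trial 1 = 73612 J
Work in trial 2 = 143662 J
Delta work = -70050 J
Delta time = -351 s
CP = -70050 / -351 = 199.57 W

199.57 W


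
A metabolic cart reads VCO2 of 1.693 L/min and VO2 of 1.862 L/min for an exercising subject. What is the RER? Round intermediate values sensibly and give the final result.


RER = VCO2 / VO2 = 1.693 / 1.862 = 0.9092

0.9092


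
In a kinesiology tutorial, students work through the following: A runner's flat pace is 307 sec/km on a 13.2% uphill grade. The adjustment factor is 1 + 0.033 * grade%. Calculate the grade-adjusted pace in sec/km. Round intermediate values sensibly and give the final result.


Factor = 1 + 0.033 * 13.2 = 1.4356
Adjusted pace = 307 * 1.4356
= 440.73 sec/km

440.73 s/km


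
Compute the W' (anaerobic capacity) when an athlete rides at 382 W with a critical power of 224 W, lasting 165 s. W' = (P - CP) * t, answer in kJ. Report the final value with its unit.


Above-CP power = 158 W
Duration = 165 s
W' = 158 * 165 = 26070 J
Convert: 26070 / 1000 = 26.07 kJ

26.07 kJ


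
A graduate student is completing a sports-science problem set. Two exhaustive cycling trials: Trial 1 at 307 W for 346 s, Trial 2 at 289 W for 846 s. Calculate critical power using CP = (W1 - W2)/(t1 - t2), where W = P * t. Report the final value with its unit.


W1 = 307 * 346 = 106222 J
W2 = 289 * 846 = 244494 J
CP = (106222 - 244494) / (346 - 846)
= -138272 / -500
= 276.54 W

276.54 W


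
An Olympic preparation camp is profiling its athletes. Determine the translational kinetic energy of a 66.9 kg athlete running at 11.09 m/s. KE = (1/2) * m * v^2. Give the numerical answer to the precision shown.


KE = 0.5 * m * v^2
= 0.5 * 66.9 * 11.09^2
= 0.5 * 66.9 * 122.9881
= 4113.95 J

4113.95 J


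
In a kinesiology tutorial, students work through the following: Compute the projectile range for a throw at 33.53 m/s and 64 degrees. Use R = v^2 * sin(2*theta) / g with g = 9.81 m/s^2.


Two times the angle = 128 degrees
sin(128) = 0.788011
R = 1124.2609 * 0.788011 / 9.81 = 90.309 m

90.309 m


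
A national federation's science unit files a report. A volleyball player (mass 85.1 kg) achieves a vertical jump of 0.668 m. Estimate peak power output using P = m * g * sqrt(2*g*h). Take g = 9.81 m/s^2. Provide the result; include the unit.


2 * g * h = 2 * 9.81 * 0.668 = 13.10616
sqrt(13.10616) = 3.620243 m/s
P = 85.1 * 9.81 * 3.620243 = 3022.29 W

3022.29 W


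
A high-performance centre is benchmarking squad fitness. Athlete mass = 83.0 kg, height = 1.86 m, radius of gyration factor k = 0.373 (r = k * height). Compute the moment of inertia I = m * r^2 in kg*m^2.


r = k * height = 0.373 * 1.86 = 0.69378 m
r^2 = 0.69378^2 = 0.481331
I = 83.0 * 0.481331 = 39.95 kg*m^2

39.95 kg*m^2


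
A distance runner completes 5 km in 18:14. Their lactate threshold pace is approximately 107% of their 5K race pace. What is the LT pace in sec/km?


Convert to seconds: 18 min 14 s = 1094 s
Pace per km = 1094 / 5 = 218.8 s/km
LT pace = 218.8 * 1.07 = 234.12 s/km

234.12 s/km


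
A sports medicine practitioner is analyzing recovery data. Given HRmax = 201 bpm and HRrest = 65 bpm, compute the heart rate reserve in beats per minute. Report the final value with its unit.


Heart rate reserve = maximum HR minus resting HR
HRR = 201 - 65 = 136 bpm

136 bpm


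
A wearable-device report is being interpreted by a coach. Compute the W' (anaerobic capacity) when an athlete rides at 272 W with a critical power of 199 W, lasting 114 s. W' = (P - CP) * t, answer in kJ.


Above-CP power = 73 W
Duration = 114 s
W' = 73 * 114 = 8322 J
Convert: 8322 / 1000 = 8.322 kJ

8.322 kJ


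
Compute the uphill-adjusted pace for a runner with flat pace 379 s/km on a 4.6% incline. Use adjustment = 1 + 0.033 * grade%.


Adjustment factor = 1 + 0.033 * 4.6 = 1.1518
Grade-adjusted pace = 379 * 1.1518 = 436.53 s/km

436.53 s/km


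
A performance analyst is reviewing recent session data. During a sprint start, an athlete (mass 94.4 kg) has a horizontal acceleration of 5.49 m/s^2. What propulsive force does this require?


Propulsive force = mass * acceleration
= 94.4 kg * 5.49 m/s^2
= 518.26 N

518.26 N


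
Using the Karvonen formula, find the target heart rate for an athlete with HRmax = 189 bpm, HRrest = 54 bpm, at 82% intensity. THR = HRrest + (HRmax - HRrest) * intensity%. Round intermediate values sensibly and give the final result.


HRR = 189 - 54 = 135
THR = 54 + 135 * 0.82
= 54 + 110.7
= 164.7 bpm

164.7 bpm


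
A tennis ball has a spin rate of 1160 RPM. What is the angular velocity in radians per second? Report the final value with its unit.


Convert RPM to rad/s: multiply by 2*pi and divide by 60
omega = 1160 * 2 * pi / 60
= 121.475 rad/s

121.475 rad/s


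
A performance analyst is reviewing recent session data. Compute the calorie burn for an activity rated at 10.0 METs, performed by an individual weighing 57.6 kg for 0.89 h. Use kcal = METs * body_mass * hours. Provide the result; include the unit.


Product of METs and mass = 10.0 * 57.6 = 576.0
Total kcal = 576.0 * 0.89 = 512.64 kcal

512.64 kcal


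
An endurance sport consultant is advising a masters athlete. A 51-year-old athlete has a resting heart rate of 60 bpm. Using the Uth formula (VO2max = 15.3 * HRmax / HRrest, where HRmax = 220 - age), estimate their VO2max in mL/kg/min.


HRmax = 220 - 51 = 169 bpm
Ratio = HRmax / HRrest = 169 / 60 = 2.8167
VO2max = 15.3 * 2.8167 = 43.1 mL/kg/min

43.1 mL/kg/min


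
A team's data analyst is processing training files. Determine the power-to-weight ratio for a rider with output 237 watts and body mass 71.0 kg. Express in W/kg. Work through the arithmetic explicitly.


P/W = 237 / 71.0 = 3.338 W/kg

3.338 W/kg


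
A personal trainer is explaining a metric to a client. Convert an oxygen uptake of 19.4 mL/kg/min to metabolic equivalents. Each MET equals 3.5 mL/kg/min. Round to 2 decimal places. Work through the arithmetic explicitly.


One MET = 3.5 mL/kg/min
Number of METs = 19.4 / 3.5
= 5.54 METs

5.54 METs


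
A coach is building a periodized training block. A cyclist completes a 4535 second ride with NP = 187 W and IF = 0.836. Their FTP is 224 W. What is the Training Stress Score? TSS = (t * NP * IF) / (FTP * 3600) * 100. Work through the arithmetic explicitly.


t * NP * IF = 4535 * 187 * 0.836 = 708965.62
FTP * 3600 = 806400
TSS = (708965.62 / 806400) * 100 = 87.92

87.92 TSS


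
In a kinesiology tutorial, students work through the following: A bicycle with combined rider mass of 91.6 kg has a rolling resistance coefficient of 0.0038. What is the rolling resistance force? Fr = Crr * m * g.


Fr = 0.0038 * 91.6 * 9.81
= 0.34808 * 9.81
= 3.415 N

3.415 N


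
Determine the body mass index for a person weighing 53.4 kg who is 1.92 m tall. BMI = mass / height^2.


BMI = mass / height^2
= 53.4 / 1.92^2
= 53.4 / 3.6864
= 14.49 kg/m^2

14.49 kg/m^2


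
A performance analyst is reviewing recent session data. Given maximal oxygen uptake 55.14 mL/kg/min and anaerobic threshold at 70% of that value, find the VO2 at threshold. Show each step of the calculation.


Percentage as decimal = 0.7
VO2 at AT = 55.14 * 0.7 = 38.6 mL/kg/min

38.6 mL/kg/min


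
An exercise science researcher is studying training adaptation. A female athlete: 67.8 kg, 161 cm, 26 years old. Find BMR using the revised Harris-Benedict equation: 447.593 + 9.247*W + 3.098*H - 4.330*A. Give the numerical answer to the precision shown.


Intercept = 447.593
Weight contribution = 9.247 * 67.8 = 626.9466
Height contribution = 3.098 * 161 = 498.778
Age contribution = 4.33 * 26 = 112.58
BMR = 447.593 + 626.9466 + 498.778 - 112.58
= 1460.74 kcal/day

1460.74 kcal/day


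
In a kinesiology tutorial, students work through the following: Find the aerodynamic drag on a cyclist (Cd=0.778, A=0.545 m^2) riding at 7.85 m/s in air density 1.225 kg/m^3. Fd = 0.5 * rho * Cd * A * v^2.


Fd = 0.5 * 1.225 * 0.778 * 0.545 * 7.85^2
= 0.5 * 1.225 * 0.778 * 0.545 * 61.6225
= 16.004 N

16.004 N


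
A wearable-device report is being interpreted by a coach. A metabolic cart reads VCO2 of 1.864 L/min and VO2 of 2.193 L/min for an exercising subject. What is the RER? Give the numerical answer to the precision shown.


RER = VCO2 / VO2 = 1.864 / 2.193 = 0.85

0.85


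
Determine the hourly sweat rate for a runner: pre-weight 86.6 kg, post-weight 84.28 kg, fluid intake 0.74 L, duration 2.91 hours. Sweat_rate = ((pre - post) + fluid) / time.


Mass lost = 86.6 - 84.28 = 2.32 kg
Add fluid consumed: 2.32 + 0.74 = 3.06 L total sweat
Sweat rate = 3.06 / 2.91 = 1.052 L/h

1.052 L/h


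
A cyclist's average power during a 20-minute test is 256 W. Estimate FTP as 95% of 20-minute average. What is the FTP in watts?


FTP = 20-min power * 0.95
= 256 * 0.95
= 243.2 W

243.2 W


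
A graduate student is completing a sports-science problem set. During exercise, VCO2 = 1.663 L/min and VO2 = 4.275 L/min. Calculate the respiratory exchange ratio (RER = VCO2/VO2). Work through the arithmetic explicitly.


RER = VCO2 / VO2
= 1.663 / 4.275
= 0.389

0.389


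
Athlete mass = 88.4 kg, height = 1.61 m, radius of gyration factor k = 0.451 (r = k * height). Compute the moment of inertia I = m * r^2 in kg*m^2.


r = k * height = 0.451 * 1.61 = 0.72611 m
r^2 = 0.72611^2 = 0.527236
I = 88.4 * 0.527236 = 46.608 kg*m^2

46.608 kg*m^2


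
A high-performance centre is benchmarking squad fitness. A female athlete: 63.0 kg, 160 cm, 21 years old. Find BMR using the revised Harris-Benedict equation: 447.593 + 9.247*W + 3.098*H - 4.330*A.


Intercept = 447.593
Weight contribution = 9.247 * 63.0 = 582.561
Height contribution = 3.098 * 160 = 495.68
Age contribution = 4.33 * 21 = 90.93
BMR = 447.593 + 582.561 + 495.68 - 90.93
= 1434.9 kcal/day

1434.9 kcal/day


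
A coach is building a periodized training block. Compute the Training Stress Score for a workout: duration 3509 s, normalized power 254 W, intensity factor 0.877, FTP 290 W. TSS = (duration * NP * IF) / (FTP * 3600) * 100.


Product = 3509 * 254 * 0.877 = 781657.822
Base = 290 * 3600 = 1044000
TSS = 781657.822 / 1044000 * 100 = 74.87

74.87 TSS


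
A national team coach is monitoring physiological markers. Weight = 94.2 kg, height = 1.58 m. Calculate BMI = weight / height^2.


height^2 = 1.58^2 = 2.4964
BMI = 94.2 / 2.4964 = 37.73 kg/m^2

37.73 kg/m^2


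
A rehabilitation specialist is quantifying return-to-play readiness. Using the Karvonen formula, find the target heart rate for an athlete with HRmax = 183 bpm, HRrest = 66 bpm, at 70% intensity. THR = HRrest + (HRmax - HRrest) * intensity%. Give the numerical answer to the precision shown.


HRR = 183 - 66 = 117
THR = 66 + 117 * 0.7
= 66 + 81.9
= 147.9 bpm

147.9 bpm


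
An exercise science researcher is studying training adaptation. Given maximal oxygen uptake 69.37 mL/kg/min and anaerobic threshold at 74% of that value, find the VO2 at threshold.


Percentage as decimal = 0.74
VO2 at AT = 69.37 * 0.74 = 51.33 mL/kg/min

51.33 mL/kg/min


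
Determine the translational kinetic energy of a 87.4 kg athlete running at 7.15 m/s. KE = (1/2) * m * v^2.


KE = 0.5 * m * v^2
= 0.5 * 87.4 * 7.15^2
= 0.5 * 87.4 * 51.1225
= 2234.05 J

2234.05 J


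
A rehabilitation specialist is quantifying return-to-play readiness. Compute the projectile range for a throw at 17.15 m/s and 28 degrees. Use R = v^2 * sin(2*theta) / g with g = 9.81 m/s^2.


Two times the angle = 56 degrees
sin(56) = 0.829038
R = 294.1225 * 0.829038 / 9.81 = 24.856 m

24.856 m


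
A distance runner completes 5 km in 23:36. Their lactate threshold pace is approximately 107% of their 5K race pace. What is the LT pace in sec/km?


Convert to seconds: 23 min 36 s = 1416 s
Pace per km = 1416 / 5 = 283.2 s/km
LT pace = 283.2 * 1.07 = 303.02 s/km

303.02 s/km


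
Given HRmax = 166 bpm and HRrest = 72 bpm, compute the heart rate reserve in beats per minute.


Heart rate reserve = maximum HR minus resting HR
HRR = 166 - 72 = 94 bpm

94 bpm


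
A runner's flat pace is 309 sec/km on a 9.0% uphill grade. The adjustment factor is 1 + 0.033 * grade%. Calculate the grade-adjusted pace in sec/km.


Factor = 1 + 0.033 * 9.0 = 1.297
Adjusted pace = 309 * 1.297
= 400.77 sec/km

400.77 s/km


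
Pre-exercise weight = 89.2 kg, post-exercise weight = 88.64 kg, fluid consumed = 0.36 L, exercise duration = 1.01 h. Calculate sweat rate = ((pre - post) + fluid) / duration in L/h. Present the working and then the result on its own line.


Weight loss = 89.2 - 88.64 = 0.56 kg (approx L)
Total sweat = 0.56 + 0.36 = 0.92 L
Sweat rate = 0.92 / 1.01 = 0.911 L/h

0.911 L/h


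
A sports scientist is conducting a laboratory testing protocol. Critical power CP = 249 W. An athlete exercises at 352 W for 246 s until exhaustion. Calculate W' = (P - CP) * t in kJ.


P - CP = 352 - 249 = 103 W
W' = 103 * 246 = 25338 J
= 25338 / 1000 = 25.338 kJ

25.338 kJ


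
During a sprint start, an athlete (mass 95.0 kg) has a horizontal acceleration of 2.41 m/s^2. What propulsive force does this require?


Propulsive force = mass * acceleration
= 95.0 kg * 2.41 m/s^2
= 228.95 N

228.95 N


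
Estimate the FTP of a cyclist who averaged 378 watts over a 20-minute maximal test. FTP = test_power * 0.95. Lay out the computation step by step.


FTP = 378 * 0.95 = 359.1 W

359.1 W


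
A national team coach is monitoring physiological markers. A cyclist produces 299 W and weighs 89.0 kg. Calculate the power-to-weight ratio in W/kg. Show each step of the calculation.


P/W = power / mass
= 299 / 89.0
= 3.36 W/kg

3.36 W/kg


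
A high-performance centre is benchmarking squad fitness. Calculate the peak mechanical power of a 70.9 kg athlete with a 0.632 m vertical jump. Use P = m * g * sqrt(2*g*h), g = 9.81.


First, sqrt(2gh) = sqrt(2 * 9.81 * 0.632)
= sqrt(12.39984) = 3.521341 m/s
Power = 70.9 * 9.81 * 3.521341 = 2449.19 W

2449.19 W


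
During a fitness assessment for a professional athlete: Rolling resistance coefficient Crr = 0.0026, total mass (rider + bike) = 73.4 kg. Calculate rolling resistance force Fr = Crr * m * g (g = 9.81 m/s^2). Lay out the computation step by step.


Fr = Crr * m * g
= 0.0026 * 73.4 * 9.81
= 1.872 N

1.872 N


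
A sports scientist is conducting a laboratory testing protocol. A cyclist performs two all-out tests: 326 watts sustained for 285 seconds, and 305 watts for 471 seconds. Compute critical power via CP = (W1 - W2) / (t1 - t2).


W1 = P1 * t1 = 326 * 285 = 92910 J
W2 = P2 * t2 = 305 * 471 = 143655 J
CP = (92910 - 143655) / (285 - 471)
= 272.82 W

272.82 W


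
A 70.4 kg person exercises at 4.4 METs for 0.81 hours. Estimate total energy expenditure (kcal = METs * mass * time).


Energy = METs * mass(kg) * time(h)
= 4.4 * 70.4 * 0.81
= 250.91 kcal

250.91 kcal


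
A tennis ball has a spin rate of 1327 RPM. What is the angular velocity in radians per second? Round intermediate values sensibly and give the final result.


Convert RPM to rad/s: multiply by 2*pi and divide by 60
omega = 1327 * 2 * pi / 60
= 138.963 rad/s

138.963 rad/s


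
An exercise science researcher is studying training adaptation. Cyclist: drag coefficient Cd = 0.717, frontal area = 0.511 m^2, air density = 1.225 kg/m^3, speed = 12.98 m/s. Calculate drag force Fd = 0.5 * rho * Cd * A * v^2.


v^2 = 12.98^2 = 168.4804
Fd = 0.5 * 1.225 * 0.717 * 0.511 * 168.4804
= 37.809 N

37.809 N


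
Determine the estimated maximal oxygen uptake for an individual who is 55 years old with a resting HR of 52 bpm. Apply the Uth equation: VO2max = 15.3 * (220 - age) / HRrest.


HRmax = 220 - 55 = 165
VO2max = 15.3 * (165 / 52)
= 15.3 * 3.1731
= 48.55 mL/kg/min

48.55 mL/kg/min


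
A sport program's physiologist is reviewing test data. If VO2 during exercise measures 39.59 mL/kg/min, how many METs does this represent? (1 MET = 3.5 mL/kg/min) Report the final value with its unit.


METs = VO2 / 3.5 = 39.59 / 3.5 = 11.31

11.31 METs


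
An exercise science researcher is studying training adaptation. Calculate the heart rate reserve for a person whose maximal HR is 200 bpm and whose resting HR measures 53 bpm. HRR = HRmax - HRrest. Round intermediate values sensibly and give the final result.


HRmax = 200 bpm
HRrest = 53 bpm
HRR = 200 - 53 = 147 bpm

147 bpm


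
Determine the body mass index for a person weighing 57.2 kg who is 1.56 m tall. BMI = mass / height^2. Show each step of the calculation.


BMI = mass / height^2
= 57.2 / 1.56^2
= 57.2 / 2.4336
= 23.5 kg/m^2

23.5 kg/m^2


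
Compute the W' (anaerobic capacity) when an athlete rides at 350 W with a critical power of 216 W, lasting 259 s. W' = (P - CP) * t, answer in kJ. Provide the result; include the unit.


Above-CP power = 134 W
Duration = 259 s
W' = 134 * 259 = 34706 J
Convert: 34706 / 1000 = 34.706 kJ

34.706 kJ


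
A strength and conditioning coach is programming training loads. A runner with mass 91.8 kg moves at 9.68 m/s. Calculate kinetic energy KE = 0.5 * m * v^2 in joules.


v^2 = 9.68^2 = 93.7024
KE = 0.5 * 91.8 * 93.7024
= 4300.94 J

4300.94 J


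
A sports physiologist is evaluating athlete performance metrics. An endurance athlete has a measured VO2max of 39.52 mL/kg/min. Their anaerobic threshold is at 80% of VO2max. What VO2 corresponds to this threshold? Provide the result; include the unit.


Anaerobic threshold VO2 = VO2max * 80%
= 39.52 * 0.8
= 31.62 mL/kg/min

31.62 mL/kg/min


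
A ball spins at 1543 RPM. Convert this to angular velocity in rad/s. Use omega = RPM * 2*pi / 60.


omega = 1543 * 2 * pi / 60
= 1543 * 6.28318531 / 60
= 9694.955 / 60
= 161.583 rad/s

161.583 rad/s


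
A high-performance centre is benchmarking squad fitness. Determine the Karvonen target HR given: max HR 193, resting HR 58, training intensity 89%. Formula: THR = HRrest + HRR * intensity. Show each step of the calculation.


HRR = HRmax - HRrest = 193 - 58 = 135
THR = 58 + 135 * 0.89
= 178.15 bpm

178.15 bpm


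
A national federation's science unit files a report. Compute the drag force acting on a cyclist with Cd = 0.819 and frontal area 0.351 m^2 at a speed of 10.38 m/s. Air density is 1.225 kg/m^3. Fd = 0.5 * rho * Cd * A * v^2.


Step 1: v^2 = 107.7444
Step 2: Fd = 0.5 * 1.225 * 0.819 * 0.351 * 107.7444
= 18.971 N

18.971 N


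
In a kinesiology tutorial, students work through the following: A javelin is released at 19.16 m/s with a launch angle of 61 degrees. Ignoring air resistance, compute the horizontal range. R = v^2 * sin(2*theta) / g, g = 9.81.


Launch speed squared = 367.1056
sin(2 * 61 deg) = 0.848048
Range = 367.1056 * 0.848048 / 9.81
= 31.735 m

31.735 m


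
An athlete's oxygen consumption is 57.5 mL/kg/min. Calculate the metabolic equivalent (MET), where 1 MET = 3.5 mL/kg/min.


MET = VO2 / 3.5
= 57.5 / 3.5
= 16.43 METs

16.43 METs


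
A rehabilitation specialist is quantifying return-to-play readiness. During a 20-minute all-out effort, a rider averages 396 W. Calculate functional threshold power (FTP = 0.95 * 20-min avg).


FTP = 0.95 * 396
= 376.2 W

376.2 W


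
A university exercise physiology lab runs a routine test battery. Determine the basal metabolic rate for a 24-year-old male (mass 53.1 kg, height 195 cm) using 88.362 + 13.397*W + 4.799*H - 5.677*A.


BMR = 88.362 + 13.397*53.1 + 4.799*195 - 5.677*24
= 1599.3 kcal/day

1599.3 kcal/day


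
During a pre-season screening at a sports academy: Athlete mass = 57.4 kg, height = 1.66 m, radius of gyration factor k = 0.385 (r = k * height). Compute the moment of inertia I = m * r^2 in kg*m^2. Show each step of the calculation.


r = k * height = 0.385 * 1.66 = 0.6391 m
r^2 = 0.6391^2 = 0.408449
I = 57.4 * 0.408449 = 23.445 kg*m^2

23.445 kg*m^2


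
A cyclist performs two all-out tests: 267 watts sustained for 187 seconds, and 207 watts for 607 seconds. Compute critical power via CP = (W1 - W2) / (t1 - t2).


W1 = P1 * t1 = 267 * 187 = 49929 J
W2 = P2 * t2 = 207 * 607 = 125649 J
CP = (49929 - 125649) / (187 - 607)
= 180.29 W

180.29 W


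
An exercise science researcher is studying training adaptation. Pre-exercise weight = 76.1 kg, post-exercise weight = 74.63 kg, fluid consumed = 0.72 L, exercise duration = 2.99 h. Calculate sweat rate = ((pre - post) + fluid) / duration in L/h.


Weight loss = 76.1 - 74.63 = 1.47 kg (approx L)
Total sweat = 1.47 + 0.72 = 2.19 L
Sweat rate = 2.19 / 2.99 = 0.732 L/h

0.732 L/h


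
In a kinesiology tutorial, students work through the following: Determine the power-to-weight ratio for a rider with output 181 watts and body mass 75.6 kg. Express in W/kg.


P/W = 181 / 75.6 = 2.394 W/kg

2.394 W/kg


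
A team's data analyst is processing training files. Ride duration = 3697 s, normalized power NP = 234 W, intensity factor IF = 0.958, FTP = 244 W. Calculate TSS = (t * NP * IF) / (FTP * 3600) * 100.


Numerator = 3697 * 234 * 0.958 = 828763.884
Denominator = 244 * 3600 = 878400
TSS = 828763.884 / 878400 * 100
= 94.35

94.35 TSS


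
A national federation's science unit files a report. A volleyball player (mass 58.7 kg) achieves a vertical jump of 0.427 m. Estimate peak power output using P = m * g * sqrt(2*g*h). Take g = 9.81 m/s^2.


2 * g * h = 2 * 9.81 * 0.427 = 8.37774
sqrt(8.37774) = 2.894433 m/s
P = 58.7 * 9.81 * 2.894433 = 1666.75 W

1666.75 W


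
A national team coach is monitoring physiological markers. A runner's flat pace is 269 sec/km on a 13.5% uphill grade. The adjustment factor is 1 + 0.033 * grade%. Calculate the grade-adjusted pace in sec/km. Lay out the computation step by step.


Factor = 1 + 0.033 * 13.5 = 1.4455
Adjusted pace = 269 * 1.4455
= 388.84 sec/km

388.84 s/km


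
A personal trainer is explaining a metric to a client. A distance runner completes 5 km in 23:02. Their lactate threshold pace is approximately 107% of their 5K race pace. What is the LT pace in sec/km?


Convert to seconds: 23 min 2 s = 1382 s
Pace per km = 1382 / 5 = 276.4 s/km
LT pace = 276.4 * 1.07 = 295.75 s/km

295.75 s/km


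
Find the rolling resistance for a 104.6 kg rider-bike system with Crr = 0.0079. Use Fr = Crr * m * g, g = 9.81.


m * g = 104.6 * 9.81 = 1026.126 N
Fr = 0.0079 * 1026.126 = 8.106 N

8.106 N


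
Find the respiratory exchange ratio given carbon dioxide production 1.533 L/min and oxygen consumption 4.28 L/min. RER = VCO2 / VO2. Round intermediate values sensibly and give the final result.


VCO2 = 1.533 L/min
VO2 = 4.28 L/min
RER = 1.533 / 4.28 = 0.3582

0.3582


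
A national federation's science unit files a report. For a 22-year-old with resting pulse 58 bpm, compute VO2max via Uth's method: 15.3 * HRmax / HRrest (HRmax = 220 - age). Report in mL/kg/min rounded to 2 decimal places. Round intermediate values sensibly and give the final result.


Step 1: HRmax = 220 - 22 = 198 bpm
Step 2: Ratio = 198 / 58 = 3.4138
Step 3: VO2max = 15.3 * 3.4138 = 52.23 mL/kg/min

52.23 mL/kg/min


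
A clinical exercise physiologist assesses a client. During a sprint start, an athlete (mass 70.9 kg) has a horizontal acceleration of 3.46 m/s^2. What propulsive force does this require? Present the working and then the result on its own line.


Propulsive force = mass * acceleration
= 70.9 kg * 3.46 m/s^2
= 245.31 N

245.31 N


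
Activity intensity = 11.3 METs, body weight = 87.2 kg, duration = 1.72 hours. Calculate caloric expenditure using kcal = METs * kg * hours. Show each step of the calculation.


kcal = 11.3 * 87.2 * 1.72
= 985.36 * 1.72
= 1694.82 kcal

1694.82 kcal


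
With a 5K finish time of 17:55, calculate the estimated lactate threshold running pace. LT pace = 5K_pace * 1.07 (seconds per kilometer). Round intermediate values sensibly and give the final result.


Race duration = 1075 s for 5 km
Average pace = 1075 / 5 = 215.0 s/km
LT pace = 215.0 * 1.07
= 230.05 s/km

230.05 s/km


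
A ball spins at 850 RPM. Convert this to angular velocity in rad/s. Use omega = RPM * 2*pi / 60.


omega = 850 * 2 * pi / 60
= 850 * 6.28318531 / 60
= 5340.708 / 60
= 89.012 rad/s

89.012 rad/s


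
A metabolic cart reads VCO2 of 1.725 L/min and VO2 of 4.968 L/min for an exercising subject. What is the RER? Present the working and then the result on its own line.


RER = VCO2 / VO2 = 1.725 / 4.968 = 0.3472

0.3472


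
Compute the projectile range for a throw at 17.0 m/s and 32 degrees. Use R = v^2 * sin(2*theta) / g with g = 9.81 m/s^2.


Two times the angle = 64 degrees
sin(64) = 0.898794
R = 289.0 * 0.898794 / 9.81 = 26.478 m

26.478 m


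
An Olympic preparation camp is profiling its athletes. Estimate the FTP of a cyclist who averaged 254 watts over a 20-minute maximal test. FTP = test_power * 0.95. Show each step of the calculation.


FTP = 254 * 0.95 = 241.3 W

241.3 W


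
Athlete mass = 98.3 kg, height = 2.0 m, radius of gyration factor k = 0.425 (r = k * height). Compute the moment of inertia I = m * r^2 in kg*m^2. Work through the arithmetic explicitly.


r = k * height = 0.425 * 2.0 = 0.85 m
r^2 = 0.85^2 = 0.7225
I = 98.3 * 0.7225 = 71.022 kg*m^2

71.022 kg*m^2


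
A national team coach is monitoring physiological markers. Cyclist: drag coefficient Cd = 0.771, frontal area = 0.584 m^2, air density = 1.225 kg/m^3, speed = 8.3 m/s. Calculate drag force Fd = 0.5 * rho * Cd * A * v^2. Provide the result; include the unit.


v^2 = 8.3^2 = 68.89
Fd = 0.5 * 1.225 * 0.771 * 0.584 * 68.89
= 18.999 N

18.999 N


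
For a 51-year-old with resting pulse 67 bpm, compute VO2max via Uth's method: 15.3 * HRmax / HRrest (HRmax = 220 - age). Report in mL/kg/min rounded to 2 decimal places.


Step 1: HRmax = 220 - 51 = 169 bpm
Step 2: Ratio = 169 / 67 = 2.5224
Step 3: VO2max = 15.3 * 2.5224 = 38.59 mL/kg/min

38.59 mL/kg/min


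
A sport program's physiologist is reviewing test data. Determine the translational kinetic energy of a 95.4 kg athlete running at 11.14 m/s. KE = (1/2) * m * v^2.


KE = 0.5 * m * v^2
= 0.5 * 95.4 * 11.14^2
= 0.5 * 95.4 * 124.0996
= 5919.55 J

5919.55 J


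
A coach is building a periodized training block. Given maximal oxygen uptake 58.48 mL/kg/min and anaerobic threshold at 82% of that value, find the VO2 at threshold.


Percentage as decimal = 0.82
VO2 at AT = 58.48 * 0.82 = 47.95 mL/kg/min

47.95 mL/kg/min


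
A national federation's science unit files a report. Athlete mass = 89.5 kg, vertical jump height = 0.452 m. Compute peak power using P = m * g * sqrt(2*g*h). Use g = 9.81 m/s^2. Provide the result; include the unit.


sqrt(2 * 9.81 * 0.452) = sqrt(8.86824) = 2.977959 m/s
P = 89.5 * 9.81 * 2.977959
= 2614.63 W

2614.63 W


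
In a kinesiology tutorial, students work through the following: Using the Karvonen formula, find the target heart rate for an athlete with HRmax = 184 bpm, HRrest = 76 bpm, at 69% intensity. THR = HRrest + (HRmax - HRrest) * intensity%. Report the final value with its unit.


HRR = 184 - 76 = 108
THR = 76 + 108 * 0.69
= 76 + 74.52
= 150.52 bpm

150.52 bpm


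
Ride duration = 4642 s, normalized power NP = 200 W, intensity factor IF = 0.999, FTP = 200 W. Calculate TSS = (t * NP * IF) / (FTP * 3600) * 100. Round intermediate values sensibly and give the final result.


Numerator = 4642 * 200 * 0.999 = 927471.6
Denominator = 200 * 3600 = 720000
TSS = 927471.6 / 720000 * 100
= 128.82

128.82 TSS


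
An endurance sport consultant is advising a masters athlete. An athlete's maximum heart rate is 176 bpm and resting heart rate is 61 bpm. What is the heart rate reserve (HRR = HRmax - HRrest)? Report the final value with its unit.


HRR = HRmax - HRrest
= 176 - 61
= 115 bpm

115 bpm


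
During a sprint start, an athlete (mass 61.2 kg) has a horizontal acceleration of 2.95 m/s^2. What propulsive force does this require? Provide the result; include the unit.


Propulsive force = mass * acceleration
= 61.2 kg * 2.95 m/s^2
= 180.54 N

180.54 N


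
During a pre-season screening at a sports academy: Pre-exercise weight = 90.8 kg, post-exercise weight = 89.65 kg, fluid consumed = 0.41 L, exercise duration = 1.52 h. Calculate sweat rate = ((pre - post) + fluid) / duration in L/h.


Weight loss = 90.8 - 89.65 = 1.15 kg (approx L)
Total sweat = 1.15 + 0.41 = 1.56 L
Sweat rate = 1.56 / 1.52 = 1.026 L/h

1.026 L/h


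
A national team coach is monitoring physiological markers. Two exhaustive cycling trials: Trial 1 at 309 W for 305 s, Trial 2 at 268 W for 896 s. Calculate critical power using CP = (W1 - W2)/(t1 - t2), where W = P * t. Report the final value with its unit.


W1 = 309 * 305 = 94245 J
W2 = 268 * 896 = 240128 J
CP = (94245 - 240128) / (305 - 896)
= -145883 / -591
= 246.84 W

246.84 W


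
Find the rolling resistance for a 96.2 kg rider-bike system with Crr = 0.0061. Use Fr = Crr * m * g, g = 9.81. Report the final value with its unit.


m * g = 96.2 * 9.81 = 943.722 N
Fr = 0.0061 * 943.722 = 5.757 N

5.757 N


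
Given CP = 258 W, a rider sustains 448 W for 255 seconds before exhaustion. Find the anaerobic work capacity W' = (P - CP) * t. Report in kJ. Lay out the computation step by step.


Excess power = 448 - 258 = 190 W
Work above CP = 190 * 255 = 48450 J
W' = 48.45 kJ

48.45 kJ


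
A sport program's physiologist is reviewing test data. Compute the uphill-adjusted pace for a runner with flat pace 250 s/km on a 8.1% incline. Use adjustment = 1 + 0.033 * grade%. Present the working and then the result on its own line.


Adjustment factor = 1 + 0.033 * 8.1 = 1.2673
Grade-adjusted pace = 250 * 1.2673 = 316.83 s/km

316.83 s/km


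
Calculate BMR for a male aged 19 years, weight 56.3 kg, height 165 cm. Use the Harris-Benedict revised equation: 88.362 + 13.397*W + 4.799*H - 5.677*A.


Substituting values:
W term = 13.397 * 56.3 = 754.2511
H term = 4.799 * 165 = 791.835
A term = 5.677 * 19 = 107.863
BMR = 1526.59 kcal/day

1526.59 kcal/day


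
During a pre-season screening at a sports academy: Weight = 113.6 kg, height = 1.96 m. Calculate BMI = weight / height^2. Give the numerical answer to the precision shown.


height^2 = 1.96^2 = 3.8416
BMI = 113.6 / 3.8416 = 29.57 kg/m^2

29.57 kg/m^2


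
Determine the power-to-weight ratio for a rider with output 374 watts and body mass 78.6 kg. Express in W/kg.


P/W = 374 / 78.6 = 4.758 W/kg

4.758 W/kg


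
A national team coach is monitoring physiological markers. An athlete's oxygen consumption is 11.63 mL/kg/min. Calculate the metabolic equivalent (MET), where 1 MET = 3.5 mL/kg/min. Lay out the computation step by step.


MET = VO2 / 3.5
= 11.63 / 3.5
= 3.32 METs

3.32 METs


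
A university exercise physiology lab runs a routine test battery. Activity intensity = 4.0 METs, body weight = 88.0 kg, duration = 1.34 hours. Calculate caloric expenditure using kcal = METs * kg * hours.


kcal = 4.0 * 88.0 * 1.34
= 352.0 * 1.34
= 471.68 kcal

471.68 kcal


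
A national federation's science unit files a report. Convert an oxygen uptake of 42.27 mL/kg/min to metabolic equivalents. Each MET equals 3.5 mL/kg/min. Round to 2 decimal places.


One MET = 3.5 mL/kg/min
Number of METs = 42.27 / 3.5
= 12.08 METs

12.08 METs


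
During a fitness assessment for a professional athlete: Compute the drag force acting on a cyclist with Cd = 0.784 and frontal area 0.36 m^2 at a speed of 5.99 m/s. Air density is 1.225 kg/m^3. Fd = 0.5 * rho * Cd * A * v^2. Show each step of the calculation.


Step 1: v^2 = 35.8801
Step 2: Fd = 0.5 * 1.225 * 0.784 * 0.36 * 35.8801
= 6.203 N

6.203 N


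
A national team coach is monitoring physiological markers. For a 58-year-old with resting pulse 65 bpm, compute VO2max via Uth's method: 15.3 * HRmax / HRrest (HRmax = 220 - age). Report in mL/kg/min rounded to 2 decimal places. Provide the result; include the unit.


Step 1: HRmax = 220 - 58 = 162 bpm
Step 2: Ratio = 162 / 65 = 2.4923
Step 3: VO2max = 15.3 * 2.4923 = 38.13 mL/kg/min

38.13 mL/kg/min


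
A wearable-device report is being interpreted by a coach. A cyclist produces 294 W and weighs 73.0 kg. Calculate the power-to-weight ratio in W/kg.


P/W = power / mass
= 294 / 73.0
= 4.027 W/kg

4.027 W/kg


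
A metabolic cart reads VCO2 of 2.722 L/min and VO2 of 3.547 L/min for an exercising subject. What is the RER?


RER = VCO2 / VO2 = 2.722 / 3.547 = 0.7674

0.7674


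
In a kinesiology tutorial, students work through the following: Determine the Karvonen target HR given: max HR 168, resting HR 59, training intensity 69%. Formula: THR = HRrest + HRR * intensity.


HRR = HRmax - HRrest = 168 - 59 = 109
THR = 59 + 109 * 0.69
= 134.21 bpm

134.21 bpm


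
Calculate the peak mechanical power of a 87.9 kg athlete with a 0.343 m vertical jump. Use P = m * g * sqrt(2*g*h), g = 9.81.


First, sqrt(2gh) = sqrt(2 * 9.81 * 0.343)
= sqrt(6.72966) = 2.594159 m/s
Power = 87.9 * 9.81 * 2.594159 = 2236.94 W

2236.94 W
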